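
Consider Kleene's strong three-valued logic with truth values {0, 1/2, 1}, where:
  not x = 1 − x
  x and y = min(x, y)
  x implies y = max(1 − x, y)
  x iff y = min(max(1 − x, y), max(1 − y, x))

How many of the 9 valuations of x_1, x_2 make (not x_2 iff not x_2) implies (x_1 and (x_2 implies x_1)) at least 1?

3

x_1 = 0, x_2 = 0 ↦ 0  <
x_1 = 0, x_2 = 1/2 ↦ 1/2  <
x_1 = 0, x_2 = 1 ↦ 0  <
x_1 = 1/2, x_2 = 0 ↦ 1/2  <
x_1 = 1/2, x_2 = 1/2 ↦ 1/2  <
x_1 = 1/2, x_2 = 1 ↦ 1/2  <
x_1 = 1, x_2 = 0 ↦ 1  ≥
x_1 = 1, x_2 = 1/2 ↦ 1  ≥
x_1 = 1, x_2 = 1 ↦ 1  ≥
So 3 of the 9 assignments meet the threshold.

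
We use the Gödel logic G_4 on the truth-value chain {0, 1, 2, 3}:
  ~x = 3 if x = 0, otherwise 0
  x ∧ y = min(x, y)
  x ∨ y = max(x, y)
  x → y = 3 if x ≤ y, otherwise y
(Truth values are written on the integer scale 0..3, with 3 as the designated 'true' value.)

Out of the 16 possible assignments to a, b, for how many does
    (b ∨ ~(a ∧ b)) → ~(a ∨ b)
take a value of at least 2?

a = 0, b = 0 ↦ 3  ≥
a = 0, b = 1 ↦ 0  <
a = 0, b = 2 ↦ 0  <
a = 0, b = 3 ↦ 0  <
a = 1, b = 0 ↦ 0  <
a = 1, b = 1 ↦ 0  <
a = 1, b = 2 ↦ 0  <
a = 1, b = 3 ↦ 0  <
a = 2, b = 0 ↦ 0  <
a = 2, b = 1 ↦ 0  <
a = 2, b = 2 ↦ 0  <
a = 2, b = 3 ↦ 0  <
a = 3, b = 0 ↦ 0  <
a = 3, b = 1 ↦ 0  <
a = 3, b = 2 ↦ 0  <
a = 3, b = 3 ↦ 0  <
So 1 of the 16 assignments meets the threshold.

1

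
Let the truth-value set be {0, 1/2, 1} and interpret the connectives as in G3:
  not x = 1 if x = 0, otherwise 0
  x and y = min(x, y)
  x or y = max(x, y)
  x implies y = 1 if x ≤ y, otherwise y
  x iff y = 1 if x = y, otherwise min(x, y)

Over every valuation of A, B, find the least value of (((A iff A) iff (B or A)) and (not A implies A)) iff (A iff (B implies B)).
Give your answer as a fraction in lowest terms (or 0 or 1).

Take A = 1/2, B = 1:
A iff A = 1/2 iff 1/2 = 1
B or A = 1 or 1/2 = 1
(A iff A) iff (B or A) = 1 iff 1 = 1
not A = not 1/2 = 0
not A implies A = 0 implies 1/2 = 1
((A iff A) iff (B or A)) and (not A implies A) = 1 and 1 = 1
B implies B = 1 implies 1 = 1
A iff (B implies B) = 1/2 iff 1 = 1/2
(((A iff A) iff (B or A)) and (not A implies A)) iff (A iff (B implies B)) = 1 iff 1/2 = 1/2
No assignment yields a value below 1/2, so this is the minimum.

1/2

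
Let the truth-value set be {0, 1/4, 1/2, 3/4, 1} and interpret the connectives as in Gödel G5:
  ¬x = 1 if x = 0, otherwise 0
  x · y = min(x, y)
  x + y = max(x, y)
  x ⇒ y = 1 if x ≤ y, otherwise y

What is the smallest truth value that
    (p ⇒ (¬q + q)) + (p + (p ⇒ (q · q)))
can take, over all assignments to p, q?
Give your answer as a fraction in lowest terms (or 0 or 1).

1/2

Take p = 1/2, q = 1/4:
¬q = ¬1/4 = 0
¬q + q = 0 + 1/4 = 1/4
p ⇒ (¬q + q) = 1/2 ⇒ 1/4 = 1/4
q · q = 1/4 · 1/4 = 1/4
p ⇒ (q · q) = 1/2 ⇒ 1/4 = 1/4
p + (p ⇒ (q · q)) = 1/2 + 1/4 = 1/2
(p ⇒ (¬q + q)) + (p + (p ⇒ (q · q))) = 1/4 + 1/2 = 1/2
No assignment yields a value below 1/2, so this is the minimum.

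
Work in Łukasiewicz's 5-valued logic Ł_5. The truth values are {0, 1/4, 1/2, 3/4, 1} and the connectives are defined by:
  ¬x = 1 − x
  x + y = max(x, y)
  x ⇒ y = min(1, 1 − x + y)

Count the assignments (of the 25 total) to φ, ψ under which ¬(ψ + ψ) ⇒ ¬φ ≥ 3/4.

value 1: 15 assignments (counts)
value 3/4: 4 assignments (counts)
value 1/2: 3 assignments
value 1/4: 2 assignments
value 0: 1 assignment
So 19 of the 25 assignments meet the threshold.

19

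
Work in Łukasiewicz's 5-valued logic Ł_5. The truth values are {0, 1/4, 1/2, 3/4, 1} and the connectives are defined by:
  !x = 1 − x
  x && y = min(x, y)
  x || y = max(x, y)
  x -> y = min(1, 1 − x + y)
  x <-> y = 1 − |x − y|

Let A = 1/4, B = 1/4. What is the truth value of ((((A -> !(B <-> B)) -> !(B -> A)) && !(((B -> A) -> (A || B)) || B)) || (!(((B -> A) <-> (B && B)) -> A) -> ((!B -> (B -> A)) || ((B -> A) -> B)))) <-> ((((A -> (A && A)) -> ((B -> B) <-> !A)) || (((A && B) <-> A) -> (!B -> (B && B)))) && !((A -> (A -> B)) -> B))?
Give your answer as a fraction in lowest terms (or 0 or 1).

3/4

B <-> B = 1/4 <-> 1/4 = 1
!(B <-> B) = !1 = 0
A -> !(B <-> B) = 1/4 -> 0 = 3/4
B -> A = 1/4 -> 1/4 = 1
!(B -> A) = !1 = 0
(A -> !(B <-> B)) -> !(B -> A) = 3/4 -> 0 = 1/4
B -> A = 1/4 -> 1/4 = 1
A || B = 1/4 || 1/4 = 1/4
(B -> A) -> (A || B) = 1 -> 1/4 = 1/4
((B -> A) -> (A || B)) || B = 1/4 || 1/4 = 1/4
!(((B -> A) -> (A || B)) || B) = !1/4 = 3/4
((A -> !(B <-> B)) -> !(B -> A)) && !(((B -> A) -> (A || B)) || B) = 1/4 && 3/4 = 1/4
B -> A = 1/4 -> 1/4 = 1
B && B = 1/4 && 1/4 = 1/4
(B -> A) <-> (B && B) = 1 <-> 1/4 = 1/4
((B -> A) <-> (B && B)) -> A = 1/4 -> 1/4 = 1
!(((B -> A) <-> (B && B)) -> A) = !1 = 0
!B = !1/4 = 3/4
B -> A = 1/4 -> 1/4 = 1
!B -> (B -> A) = 3/4 -> 1 = 1
B -> A = 1/4 -> 1/4 = 1
(B -> A) -> B = 1 -> 1/4 = 1/4
(!B -> (B -> A)) || ((B -> A) -> B) = 1 || 1/4 = 1
!(((B -> A) <-> (B && B)) -> A) -> ((!B -> (B -> A)) || ((B -> A) -> B)) = 0 -> 1 = 1
(((A -> !(B <-> B)) -> !(B -> A)) && !(((B -> A) -> (A || B)) || B)) || (!(((B -> A) <-> (B && B)) -> A) -> ((!B -> (B -> A)) || ((B -> A) -> B))) = 1/4 || 1 = 1
A && A = 1/4 && 1/4 = 1/4
A -> (A && A) = 1/4 -> 1/4 = 1
B -> B = 1/4 -> 1/4 = 1
!A = !1/4 = 3/4
(B -> B) <-> !A = 1 <-> 3/4 = 3/4
(A -> (A && A)) -> ((B -> B) <-> !A) = 1 -> 3/4 = 3/4
A && B = 1/4 && 1/4 = 1/4
(A && B) <-> A = 1/4 <-> 1/4 = 1
!B = !1/4 = 3/4
B && B = 1/4 && 1/4 = 1/4
!B -> (B && B) = 3/4 -> 1/4 = 1/2
((A && B) <-> A) -> (!B -> (B && B)) = 1 -> 1/2 = 1/2
((A -> (A && A)) -> ((B -> B) <-> !A)) || (((A && B) <-> A) -> (!B -> (B && B))) = 3/4 || 1/2 = 3/4
A -> B = 1/4 -> 1/4 = 1
A -> (A -> B) = 1/4 -> 1 = 1
(A -> (A -> B)) -> B = 1 -> 1/4 = 1/4
!((A -> (A -> B)) -> B) = !1/4 = 3/4
(((A -> (A && A)) -> ((B -> B) <-> !A)) || (((A && B) <-> A) -> (!B -> (B && B)))) && !((A -> (A -> B)) -> B) = 3/4 && 3/4 = 3/4
((((A -> !(B <-> B)) -> !(B -> A)) && !(((B -> A) -> (A || B)) || B)) || (!(((B -> A) <-> (B && B)) -> A) -> ((!B -> (B -> A)) || ((B -> A) -> B)))) <-> ((((A -> (A && A)) -> ((B -> B) <-> !A)) || (((A && B) <-> A) -> (!B -> (B && B)))) && !((A -> (A -> B)) -> B)) = 1 <-> 3/4 = 3/4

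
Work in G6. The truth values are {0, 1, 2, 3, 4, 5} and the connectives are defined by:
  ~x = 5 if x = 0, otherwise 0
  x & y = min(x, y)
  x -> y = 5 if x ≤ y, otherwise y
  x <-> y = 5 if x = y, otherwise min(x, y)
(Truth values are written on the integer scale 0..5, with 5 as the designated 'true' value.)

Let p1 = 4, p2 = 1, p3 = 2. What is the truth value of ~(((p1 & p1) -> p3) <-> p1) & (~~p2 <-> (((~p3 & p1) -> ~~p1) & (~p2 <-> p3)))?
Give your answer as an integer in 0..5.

p1 & p1 = 4 & 4 = 4
(p1 & p1) -> p3 = 4 -> 2 = 2
((p1 & p1) -> p3) <-> p1 = 2 <-> 4 = 2
~(((p1 & p1) -> p3) <-> p1) = ~2 = 0
~p2 = ~1 = 0
~~p2 = ~0 = 5
~p3 = ~2 = 0
~p3 & p1 = 0 & 4 = 0
~p1 = ~4 = 0
~~p1 = ~0 = 5
(~p3 & p1) -> ~~p1 = 0 -> 5 = 5
~p2 = ~1 = 0
~p2 <-> p3 = 0 <-> 2 = 0
((~p3 & p1) -> ~~p1) & (~p2 <-> p3) = 5 & 0 = 0
~~p2 <-> (((~p3 & p1) -> ~~p1) & (~p2 <-> p3)) = 5 <-> 0 = 0
~(((p1 & p1) -> p3) <-> p1) & (~~p2 <-> (((~p3 & p1) -> ~~p1) & (~p2 <-> p3))) = 0 & 0 = 0

0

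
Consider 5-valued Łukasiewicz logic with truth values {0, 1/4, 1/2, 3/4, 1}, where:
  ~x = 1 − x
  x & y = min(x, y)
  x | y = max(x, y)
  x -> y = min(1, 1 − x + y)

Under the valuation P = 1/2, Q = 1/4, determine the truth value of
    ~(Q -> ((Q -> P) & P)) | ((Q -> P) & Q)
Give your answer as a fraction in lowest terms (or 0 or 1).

Q -> P = 1/4 -> 1/2 = 1
(Q -> P) & P = 1 & 1/2 = 1/2
Q -> ((Q -> P) & P) = 1/4 -> 1/2 = 1
~(Q -> ((Q -> P) & P)) = ~1 = 0
Q -> P = 1/4 -> 1/2 = 1
(Q -> P) & Q = 1 & 1/4 = 1/4
~(Q -> ((Q -> P) & P)) | ((Q -> P) & Q) = 0 | 1/4 = 1/4

1/4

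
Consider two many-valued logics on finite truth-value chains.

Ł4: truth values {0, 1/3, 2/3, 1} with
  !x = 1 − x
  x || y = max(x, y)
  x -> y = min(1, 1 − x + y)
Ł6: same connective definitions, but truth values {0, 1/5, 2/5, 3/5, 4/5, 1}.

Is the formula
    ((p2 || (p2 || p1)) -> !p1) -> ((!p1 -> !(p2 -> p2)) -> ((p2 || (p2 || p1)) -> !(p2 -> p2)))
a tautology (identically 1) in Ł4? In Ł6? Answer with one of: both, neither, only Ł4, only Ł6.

both

In Ł4: every assignment gives 1 — tautology.
In Ł6: every assignment gives 1 — tautology.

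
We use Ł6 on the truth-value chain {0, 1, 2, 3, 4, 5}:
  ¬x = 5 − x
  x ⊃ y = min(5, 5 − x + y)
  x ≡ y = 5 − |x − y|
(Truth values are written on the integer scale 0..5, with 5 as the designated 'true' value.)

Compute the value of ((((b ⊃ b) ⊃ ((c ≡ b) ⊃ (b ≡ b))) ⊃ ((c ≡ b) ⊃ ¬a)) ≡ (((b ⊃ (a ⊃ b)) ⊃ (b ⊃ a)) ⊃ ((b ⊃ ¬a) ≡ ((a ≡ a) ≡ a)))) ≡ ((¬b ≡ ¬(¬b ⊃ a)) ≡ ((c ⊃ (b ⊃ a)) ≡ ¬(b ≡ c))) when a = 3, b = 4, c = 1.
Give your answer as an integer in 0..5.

4

b ⊃ b = 4 ⊃ 4 = 5
c ≡ b = 1 ≡ 4 = 2
b ≡ b = 4 ≡ 4 = 5
(c ≡ b) ⊃ (b ≡ b) = 2 ⊃ 5 = 5
(b ⊃ b) ⊃ ((c ≡ b) ⊃ (b ≡ b)) = 5 ⊃ 5 = 5
c ≡ b = 1 ≡ 4 = 2
¬a = ¬3 = 2
(c ≡ b) ⊃ ¬a = 2 ⊃ 2 = 5
((b ⊃ b) ⊃ ((c ≡ b) ⊃ (b ≡ b))) ⊃ ((c ≡ b) ⊃ ¬a) = 5 ⊃ 5 = 5
a ⊃ b = 3 ⊃ 4 = 5
b ⊃ (a ⊃ b) = 4 ⊃ 5 = 5
b ⊃ a = 4 ⊃ 3 = 4
(b ⊃ (a ⊃ b)) ⊃ (b ⊃ a) = 5 ⊃ 4 = 4
¬a = ¬3 = 2
b ⊃ ¬a = 4 ⊃ 2 = 3
a ≡ a = 3 ≡ 3 = 5
(a ≡ a) ≡ a = 5 ≡ 3 = 3
(b ⊃ ¬a) ≡ ((a ≡ a) ≡ a) = 3 ≡ 3 = 5
((b ⊃ (a ⊃ b)) ⊃ (b ⊃ a)) ⊃ ((b ⊃ ¬a) ≡ ((a ≡ a) ≡ a)) = 4 ⊃ 5 = 5
(((b ⊃ b) ⊃ ((c ≡ b) ⊃ (b ≡ b))) ⊃ ((c ≡ b) ⊃ ¬a)) ≡ (((b ⊃ (a ⊃ b)) ⊃ (b ⊃ a)) ⊃ ((b ⊃ ¬a) ≡ ((a ≡ a) ≡ a))) = 5 ≡ 5 = 5
¬b = ¬4 = 1
¬b = ¬4 = 1
¬b ⊃ a = 1 ⊃ 3 = 5
¬(¬b ⊃ a) = ¬5 = 0
¬b ≡ ¬(¬b ⊃ a) = 1 ≡ 0 = 4
b ⊃ a = 4 ⊃ 3 = 4
c ⊃ (b ⊃ a) = 1 ⊃ 4 = 5
b ≡ c = 4 ≡ 1 = 2
¬(b ≡ c) = ¬2 = 3
(c ⊃ (b ⊃ a)) ≡ ¬(b ≡ c) = 5 ≡ 3 = 3
(¬b ≡ ¬(¬b ⊃ a)) ≡ ((c ⊃ (b ⊃ a)) ≡ ¬(b ≡ c)) = 4 ≡ 3 = 4
((((b ⊃ b) ⊃ ((c ≡ b) ⊃ (b ≡ b))) ⊃ ((c ≡ b) ⊃ ¬a)) ≡ (((b ⊃ (a ⊃ b)) ⊃ (b ⊃ a)) ⊃ ((b ⊃ ¬a) ≡ ((a ≡ a) ≡ a)))) ≡ ((¬b ≡ ¬(¬b ⊃ a)) ≡ ((c ⊃ (b ⊃ a)) ≡ ¬(b ≡ c))) = 5 ≡ 4 = 4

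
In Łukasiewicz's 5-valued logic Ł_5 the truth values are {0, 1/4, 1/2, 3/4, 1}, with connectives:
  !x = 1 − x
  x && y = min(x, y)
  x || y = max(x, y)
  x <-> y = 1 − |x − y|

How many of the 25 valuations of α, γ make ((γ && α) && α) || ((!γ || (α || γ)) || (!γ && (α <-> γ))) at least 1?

13

value 1: 13 assignments (counts)
value 3/4: 9 assignments
value 1/2: 3 assignments
So 13 of the 25 assignments meet the threshold.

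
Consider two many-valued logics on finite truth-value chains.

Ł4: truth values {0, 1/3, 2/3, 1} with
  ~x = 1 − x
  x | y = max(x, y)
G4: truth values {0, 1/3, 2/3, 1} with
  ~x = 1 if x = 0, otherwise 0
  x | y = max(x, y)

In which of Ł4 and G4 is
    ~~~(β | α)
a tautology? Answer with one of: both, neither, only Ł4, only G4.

neither

In Ł4: at α = 0, β = 1/3 the value is 2/3 — not a tautology.
In G4: at α = 0, β = 1/3 the value is 0 — not a tautology.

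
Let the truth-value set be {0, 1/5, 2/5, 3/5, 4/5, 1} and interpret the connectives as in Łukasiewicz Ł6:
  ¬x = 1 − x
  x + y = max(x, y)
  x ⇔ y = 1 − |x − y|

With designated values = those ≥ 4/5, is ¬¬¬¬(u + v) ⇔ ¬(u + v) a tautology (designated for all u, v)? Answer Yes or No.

No

Counterexample: take u = 0, v = 0.
u + v = 0 + 0 = 0
¬(u + v) = ¬0 = 1
¬¬(u + v) = ¬1 = 0
¬¬¬(u + v) = ¬0 = 1
¬¬¬¬(u + v) = ¬1 = 0
u + v = 0 + 0 = 0
¬(u + v) = ¬0 = 1
¬¬¬¬(u + v) ⇔ ¬(u + v) = 0 ⇔ 1 = 0
This gives 0, which is below 4/5.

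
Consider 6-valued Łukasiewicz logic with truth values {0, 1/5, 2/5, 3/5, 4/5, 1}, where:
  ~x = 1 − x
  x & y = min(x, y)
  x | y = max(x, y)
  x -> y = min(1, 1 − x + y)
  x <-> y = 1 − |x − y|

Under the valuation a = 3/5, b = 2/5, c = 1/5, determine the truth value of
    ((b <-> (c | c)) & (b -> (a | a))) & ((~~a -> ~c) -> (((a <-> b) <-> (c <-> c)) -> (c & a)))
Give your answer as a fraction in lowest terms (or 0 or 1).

2/5

c | c = 1/5 | 1/5 = 1/5
b <-> (c | c) = 2/5 <-> 1/5 = 4/5
a | a = 3/5 | 3/5 = 3/5
b -> (a | a) = 2/5 -> 3/5 = 1
(b <-> (c | c)) & (b -> (a | a)) = 4/5 & 1 = 4/5
~a = ~3/5 = 2/5
~~a = ~2/5 = 3/5
~c = ~1/5 = 4/5
~~a -> ~c = 3/5 -> 4/5 = 1
a <-> b = 3/5 <-> 2/5 = 4/5
c <-> c = 1/5 <-> 1/5 = 1
(a <-> b) <-> (c <-> c) = 4/5 <-> 1 = 4/5
c & a = 1/5 & 3/5 = 1/5
((a <-> b) <-> (c <-> c)) -> (c & a) = 4/5 -> 1/5 = 2/5
(~~a -> ~c) -> (((a <-> b) <-> (c <-> c)) -> (c & a)) = 1 -> 2/5 = 2/5
((b <-> (c | c)) & (b -> (a | a))) & ((~~a -> ~c) -> (((a <-> b) <-> (c <-> c)) -> (c & a))) = 4/5 & 2/5 = 2/5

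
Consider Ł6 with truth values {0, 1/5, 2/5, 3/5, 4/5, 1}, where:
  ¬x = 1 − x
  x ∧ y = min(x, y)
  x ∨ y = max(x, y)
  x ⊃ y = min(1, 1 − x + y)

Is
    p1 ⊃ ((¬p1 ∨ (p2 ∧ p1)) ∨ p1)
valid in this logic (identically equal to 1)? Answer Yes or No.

Yes

At p1 = 3/5, p2 = 1/5, for instance:
¬p1 = ¬3/5 = 2/5
p2 ∧ p1 = 1/5 ∧ 3/5 = 1/5
¬p1 ∨ (p2 ∧ p1) = 2/5 ∨ 1/5 = 2/5
(¬p1 ∨ (p2 ∧ p1)) ∨ p1 = 2/5 ∨ 3/5 = 3/5
p1 ⊃ ((¬p1 ∨ (p2 ∧ p1)) ∨ p1) = 3/5 ⊃ 3/5 = 1
and checking the remaining 35 assignments likewise gives ≥ 1 in every case.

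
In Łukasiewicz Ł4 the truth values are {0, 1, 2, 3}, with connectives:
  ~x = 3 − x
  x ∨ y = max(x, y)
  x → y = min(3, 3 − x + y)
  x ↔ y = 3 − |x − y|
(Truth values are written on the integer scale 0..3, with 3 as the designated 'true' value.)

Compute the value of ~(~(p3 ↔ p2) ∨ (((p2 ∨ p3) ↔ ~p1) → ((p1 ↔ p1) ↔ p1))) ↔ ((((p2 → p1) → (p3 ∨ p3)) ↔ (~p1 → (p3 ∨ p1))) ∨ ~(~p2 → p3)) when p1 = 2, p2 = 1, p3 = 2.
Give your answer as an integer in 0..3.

p3 ↔ p2 = 2 ↔ 1 = 2
~(p3 ↔ p2) = ~2 = 1
p2 ∨ p3 = 1 ∨ 2 = 2
~p1 = ~2 = 1
(p2 ∨ p3) ↔ ~p1 = 2 ↔ 1 = 2
p1 ↔ p1 = 2 ↔ 2 = 3
(p1 ↔ p1) ↔ p1 = 3 ↔ 2 = 2
((p2 ∨ p3) ↔ ~p1) → ((p1 ↔ p1) ↔ p1) = 2 → 2 = 3
~(p3 ↔ p2) ∨ (((p2 ∨ p3) ↔ ~p1) → ((p1 ↔ p1) ↔ p1)) = 1 ∨ 3 = 3
~(~(p3 ↔ p2) ∨ (((p2 ∨ p3) ↔ ~p1) → ((p1 ↔ p1) ↔ p1))) = ~3 = 0
p2 → p1 = 1 → 2 = 3
p3 ∨ p3 = 2 ∨ 2 = 2
(p2 → p1) → (p3 ∨ p3) = 3 → 2 = 2
~p1 = ~2 = 1
p3 ∨ p1 = 2 ∨ 2 = 2
~p1 → (p3 ∨ p1) = 1 → 2 = 3
((p2 → p1) → (p3 ∨ p3)) ↔ (~p1 → (p3 ∨ p1)) = 2 ↔ 3 = 2
~p2 = ~1 = 2
~p2 → p3 = 2 → 2 = 3
~(~p2 → p3) = ~3 = 0
(((p2 → p1) → (p3 ∨ p3)) ↔ (~p1 → (p3 ∨ p1))) ∨ ~(~p2 → p3) = 2 ∨ 0 = 2
~(~(p3 ↔ p2) ∨ (((p2 ∨ p3) ↔ ~p1) → ((p1 ↔ p1) ↔ p1))) ↔ ((((p2 → p1) → (p3 ∨ p3)) ↔ (~p1 → (p3 ∨ p1))) ∨ ~(~p2 → p3)) = 0 ↔ 2 = 1

1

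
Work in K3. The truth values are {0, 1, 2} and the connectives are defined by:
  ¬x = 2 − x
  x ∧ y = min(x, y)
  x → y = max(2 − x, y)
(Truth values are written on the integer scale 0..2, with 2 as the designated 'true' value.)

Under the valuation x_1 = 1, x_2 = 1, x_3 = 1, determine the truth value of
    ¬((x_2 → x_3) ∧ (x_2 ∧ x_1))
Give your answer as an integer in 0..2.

x_2 → x_3 = 1 → 1 = 1
x_2 ∧ x_1 = 1 ∧ 1 = 1
(x_2 → x_3) ∧ (x_2 ∧ x_1) = 1 ∧ 1 = 1
¬((x_2 → x_3) ∧ (x_2 ∧ x_1)) = ¬1 = 1

1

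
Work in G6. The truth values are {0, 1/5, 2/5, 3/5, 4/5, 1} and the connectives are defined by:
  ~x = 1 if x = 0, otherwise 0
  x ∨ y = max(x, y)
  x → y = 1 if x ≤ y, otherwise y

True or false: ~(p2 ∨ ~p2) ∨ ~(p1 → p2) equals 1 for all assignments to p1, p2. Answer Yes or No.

Counterexample: take p1 = 0, p2 = 0.
~p2 = ~0 = 1
p2 ∨ ~p2 = 0 ∨ 1 = 1
~(p2 ∨ ~p2) = ~1 = 0
p1 → p2 = 0 → 0 = 1
~(p1 → p2) = ~1 = 0
~(p2 ∨ ~p2) ∨ ~(p1 → p2) = 0 ∨ 0 = 0
This gives 0 ≠ 1.

No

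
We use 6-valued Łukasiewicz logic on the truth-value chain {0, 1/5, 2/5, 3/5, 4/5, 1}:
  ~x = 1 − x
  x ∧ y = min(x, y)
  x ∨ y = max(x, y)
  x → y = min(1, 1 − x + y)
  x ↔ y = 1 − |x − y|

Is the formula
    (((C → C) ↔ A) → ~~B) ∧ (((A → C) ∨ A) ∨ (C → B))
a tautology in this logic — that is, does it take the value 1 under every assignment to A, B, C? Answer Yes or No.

No

Counterexample: take A = 1/5, B = 0, C = 0.
C → C = 0 → 0 = 1
(C → C) ↔ A = 1 ↔ 1/5 = 1/5
~B = ~0 = 1
~~B = ~1 = 0
((C → C) ↔ A) → ~~B = 1/5 → 0 = 4/5
A → C = 1/5 → 0 = 4/5
(A → C) ∨ A = 4/5 ∨ 1/5 = 4/5
C → B = 0 → 0 = 1
((A → C) ∨ A) ∨ (C → B) = 4/5 ∨ 1 = 1
(((C → C) ↔ A) → ~~B) ∧ (((A → C) ∨ A) ∨ (C → B)) = 4/5 ∧ 1 = 4/5
This gives 4/5 ≠ 1.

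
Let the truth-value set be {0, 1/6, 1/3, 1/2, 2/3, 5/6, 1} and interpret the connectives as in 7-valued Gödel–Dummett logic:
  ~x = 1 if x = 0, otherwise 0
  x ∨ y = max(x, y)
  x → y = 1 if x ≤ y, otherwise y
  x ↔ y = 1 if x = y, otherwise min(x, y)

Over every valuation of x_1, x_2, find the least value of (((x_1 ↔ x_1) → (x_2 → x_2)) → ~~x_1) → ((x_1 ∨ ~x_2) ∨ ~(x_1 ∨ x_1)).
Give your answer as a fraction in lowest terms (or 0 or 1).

Take x_1 = 1/6, x_2 = 1/6:
x_1 ↔ x_1 = 1/6 ↔ 1/6 = 1
x_2 → x_2 = 1/6 → 1/6 = 1
(x_1 ↔ x_1) → (x_2 → x_2) = 1 → 1 = 1
~x_1 = ~1/6 = 0
~~x_1 = ~0 = 1
((x_1 ↔ x_1) → (x_2 → x_2)) → ~~x_1 = 1 → 1 = 1
~x_2 = ~1/6 = 0
x_1 ∨ ~x_2 = 1/6 ∨ 0 = 1/6
x_1 ∨ x_1 = 1/6 ∨ 1/6 = 1/6
~(x_1 ∨ x_1) = ~1/6 = 0
(x_1 ∨ ~x_2) ∨ ~(x_1 ∨ x_1) = 1/6 ∨ 0 = 1/6
(((x_1 ↔ x_1) → (x_2 → x_2)) → ~~x_1) → ((x_1 ∨ ~x_2) ∨ ~(x_1 ∨ x_1)) = 1 → 1/6 = 1/6
No assignment yields a value below 1/6, so this is the minimum.

1/6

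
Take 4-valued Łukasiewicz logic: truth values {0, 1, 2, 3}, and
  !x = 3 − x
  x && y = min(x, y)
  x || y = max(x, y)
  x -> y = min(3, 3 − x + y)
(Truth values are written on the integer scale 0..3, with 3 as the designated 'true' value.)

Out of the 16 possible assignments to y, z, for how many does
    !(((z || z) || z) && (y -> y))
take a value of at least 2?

8

y = 0, z = 0 ↦ 3  ≥
y = 0, z = 1 ↦ 2  ≥
y = 0, z = 2 ↦ 1  <
y = 0, z = 3 ↦ 0  <
y = 1, z = 0 ↦ 3  ≥
y = 1, z = 1 ↦ 2  ≥
y = 1, z = 2 ↦ 1  <
y = 1, z = 3 ↦ 0  <
y = 2, z = 0 ↦ 3  ≥
y = 2, z = 1 ↦ 2  ≥
y = 2, z = 2 ↦ 1  <
y = 2, z = 3 ↦ 0  <
y = 3, z = 0 ↦ 3  ≥
y = 3, z = 1 ↦ 2  ≥
y = 3, z = 2 ↦ 1  <
y = 3, z = 3 ↦ 0  <
So 8 of the 16 assignments meet the threshold.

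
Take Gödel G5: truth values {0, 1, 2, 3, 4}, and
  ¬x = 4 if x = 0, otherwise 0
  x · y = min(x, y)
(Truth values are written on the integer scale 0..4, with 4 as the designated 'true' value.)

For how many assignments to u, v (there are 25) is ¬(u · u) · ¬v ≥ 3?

value 4: 1 assignment (counts)
value 0: 24 assignments
So 1 of the 25 assignments meets the threshold.

1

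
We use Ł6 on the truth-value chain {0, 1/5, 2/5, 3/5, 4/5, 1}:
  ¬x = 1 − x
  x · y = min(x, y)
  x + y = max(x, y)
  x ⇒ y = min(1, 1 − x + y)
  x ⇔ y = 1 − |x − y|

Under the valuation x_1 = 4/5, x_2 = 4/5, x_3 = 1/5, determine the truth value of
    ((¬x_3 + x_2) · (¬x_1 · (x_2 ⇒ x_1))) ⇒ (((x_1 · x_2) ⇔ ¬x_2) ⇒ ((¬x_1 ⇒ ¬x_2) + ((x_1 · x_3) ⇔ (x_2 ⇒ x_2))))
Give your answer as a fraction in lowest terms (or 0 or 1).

¬x_3 = ¬1/5 = 4/5
¬x_3 + x_2 = 4/5 + 4/5 = 4/5
¬x_1 = ¬4/5 = 1/5
x_2 ⇒ x_1 = 4/5 ⇒ 4/5 = 1
¬x_1 · (x_2 ⇒ x_1) = 1/5 · 1 = 1/5
(¬x_3 + x_2) · (¬x_1 · (x_2 ⇒ x_1)) = 4/5 · 1/5 = 1/5
x_1 · x_2 = 4/5 · 4/5 = 4/5
¬x_2 = ¬4/5 = 1/5
(x_1 · x_2) ⇔ ¬x_2 = 4/5 ⇔ 1/5 = 2/5
¬x_1 = ¬4/5 = 1/5
¬x_2 = ¬4/5 = 1/5
¬x_1 ⇒ ¬x_2 = 1/5 ⇒ 1/5 = 1
x_1 · x_3 = 4/5 · 1/5 = 1/5
x_2 ⇒ x_2 = 4/5 ⇒ 4/5 = 1
(x_1 · x_3) ⇔ (x_2 ⇒ x_2) = 1/5 ⇔ 1 = 1/5
(¬x_1 ⇒ ¬x_2) + ((x_1 · x_3) ⇔ (x_2 ⇒ x_2)) = 1 + 1/5 = 1
((x_1 · x_2) ⇔ ¬x_2) ⇒ ((¬x_1 ⇒ ¬x_2) + ((x_1 · x_3) ⇔ (x_2 ⇒ x_2))) = 2/5 ⇒ 1 = 1
((¬x_3 + x_2) · (¬x_1 · (x_2 ⇒ x_1))) ⇒ (((x_1 · x_2) ⇔ ¬x_2) ⇒ ((¬x_1 ⇒ ¬x_2) + ((x_1 · x_3) ⇔ (x_2 ⇒ x_2)))) = 1/5 ⇒ 1 = 1

1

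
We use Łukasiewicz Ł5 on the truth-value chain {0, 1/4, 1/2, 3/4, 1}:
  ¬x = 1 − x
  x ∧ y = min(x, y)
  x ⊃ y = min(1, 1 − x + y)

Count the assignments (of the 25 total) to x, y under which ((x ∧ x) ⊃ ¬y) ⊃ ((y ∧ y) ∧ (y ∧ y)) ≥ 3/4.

12

value 1: 9 assignments (counts)
value 3/4: 3 assignments (counts)
value 1/2: 4 assignments
value 1/4: 4 assignments
value 0: 5 assignments
So 12 of the 25 assignments meet the threshold.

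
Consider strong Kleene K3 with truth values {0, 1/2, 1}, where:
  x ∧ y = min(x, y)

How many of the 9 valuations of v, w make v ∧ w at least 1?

v = 0, w = 0 ↦ 0  <
v = 0, w = 1/2 ↦ 0  <
v = 0, w = 1 ↦ 0  <
v = 1/2, w = 0 ↦ 0  <
v = 1/2, w = 1/2 ↦ 1/2  <
v = 1/2, w = 1 ↦ 1/2  <
v = 1, w = 0 ↦ 0  <
v = 1, w = 1/2 ↦ 1/2  <
v = 1, w = 1 ↦ 1  ≥
So 1 of the 9 assignments meets the threshold.

1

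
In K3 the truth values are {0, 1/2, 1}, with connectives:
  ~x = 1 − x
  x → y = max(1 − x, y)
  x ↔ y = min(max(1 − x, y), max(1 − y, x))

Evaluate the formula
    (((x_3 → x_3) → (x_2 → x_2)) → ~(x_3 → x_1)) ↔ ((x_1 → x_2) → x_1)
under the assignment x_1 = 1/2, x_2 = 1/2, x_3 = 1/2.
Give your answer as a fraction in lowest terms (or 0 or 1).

1/2

x_3 → x_3 = 1/2 → 1/2 = 1/2
x_2 → x_2 = 1/2 → 1/2 = 1/2
(x_3 → x_3) → (x_2 → x_2) = 1/2 → 1/2 = 1/2
x_3 → x_1 = 1/2 → 1/2 = 1/2
~(x_3 → x_1) = ~1/2 = 1/2
((x_3 → x_3) → (x_2 → x_2)) → ~(x_3 → x_1) = 1/2 → 1/2 = 1/2
x_1 → x_2 = 1/2 → 1/2 = 1/2
(x_1 → x_2) → x_1 = 1/2 → 1/2 = 1/2
(((x_3 → x_3) → (x_2 → x_2)) → ~(x_3 → x_1)) ↔ ((x_1 → x_2) → x_1) = 1/2 ↔ 1/2 = 1/2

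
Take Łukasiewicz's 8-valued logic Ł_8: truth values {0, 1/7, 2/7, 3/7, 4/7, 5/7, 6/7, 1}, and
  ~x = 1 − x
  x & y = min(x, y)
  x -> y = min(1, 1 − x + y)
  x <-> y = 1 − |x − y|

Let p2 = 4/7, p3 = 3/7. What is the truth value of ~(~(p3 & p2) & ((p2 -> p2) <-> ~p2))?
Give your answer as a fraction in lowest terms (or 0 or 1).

4/7

p3 & p2 = 3/7 & 4/7 = 3/7
~(p3 & p2) = ~3/7 = 4/7
p2 -> p2 = 4/7 -> 4/7 = 1
~p2 = ~4/7 = 3/7
(p2 -> p2) <-> ~p2 = 1 <-> 3/7 = 3/7
~(p3 & p2) & ((p2 -> p2) <-> ~p2) = 4/7 & 3/7 = 3/7
~(~(p3 & p2) & ((p2 -> p2) <-> ~p2)) = ~3/7 = 4/7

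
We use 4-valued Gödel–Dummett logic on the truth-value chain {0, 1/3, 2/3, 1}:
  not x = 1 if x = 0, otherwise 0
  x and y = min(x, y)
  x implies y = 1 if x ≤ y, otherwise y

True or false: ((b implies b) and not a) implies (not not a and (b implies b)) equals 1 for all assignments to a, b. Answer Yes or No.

Counterexample: take a = 0, b = 0.
b implies b = 0 implies 0 = 1
not a = not 0 = 1
(b implies b) and not a = 1 and 1 = 1
not a = not 0 = 1
not not a = not 1 = 0
b implies b = 0 implies 0 = 1
not not a and (b implies b) = 0 and 1 = 0
((b implies b) and not a) implies (not not a and (b implies b)) = 1 implies 0 = 0
This gives 0 ≠ 1.

No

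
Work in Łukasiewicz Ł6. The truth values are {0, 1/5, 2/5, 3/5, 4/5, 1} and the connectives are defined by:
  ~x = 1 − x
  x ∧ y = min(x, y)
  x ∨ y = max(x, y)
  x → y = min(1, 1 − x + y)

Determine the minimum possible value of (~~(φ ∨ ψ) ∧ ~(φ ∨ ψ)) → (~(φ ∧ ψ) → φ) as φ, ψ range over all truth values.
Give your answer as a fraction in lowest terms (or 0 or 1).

Take φ = 0, ψ = 2/5:
φ ∨ ψ = 0 ∨ 2/5 = 2/5
~(φ ∨ ψ) = ~2/5 = 3/5
~~(φ ∨ ψ) = ~3/5 = 2/5
φ ∨ ψ = 0 ∨ 2/5 = 2/5
~(φ ∨ ψ) = ~2/5 = 3/5
~~(φ ∨ ψ) ∧ ~(φ ∨ ψ) = 2/5 ∧ 3/5 = 2/5
φ ∧ ψ = 0 ∧ 2/5 = 0
~(φ ∧ ψ) = ~0 = 1
~(φ ∧ ψ) → φ = 1 → 0 = 0
(~~(φ ∨ ψ) ∧ ~(φ ∨ ψ)) → (~(φ ∧ ψ) → φ) = 2/5 → 0 = 3/5
No assignment yields a value below 3/5, so this is the minimum.

3/5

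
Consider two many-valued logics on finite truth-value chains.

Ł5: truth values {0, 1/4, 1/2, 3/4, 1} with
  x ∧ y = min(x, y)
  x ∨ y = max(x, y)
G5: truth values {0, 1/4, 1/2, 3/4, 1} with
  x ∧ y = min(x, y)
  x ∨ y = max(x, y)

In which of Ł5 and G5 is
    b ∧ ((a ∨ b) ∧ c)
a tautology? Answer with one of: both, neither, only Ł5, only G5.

In Ł5: at a = 0, b = 0, c = 0 the value is 0 — not a tautology.
In G5: at a = 0, b = 0, c = 0 the value is 0 — not a tautology.

neither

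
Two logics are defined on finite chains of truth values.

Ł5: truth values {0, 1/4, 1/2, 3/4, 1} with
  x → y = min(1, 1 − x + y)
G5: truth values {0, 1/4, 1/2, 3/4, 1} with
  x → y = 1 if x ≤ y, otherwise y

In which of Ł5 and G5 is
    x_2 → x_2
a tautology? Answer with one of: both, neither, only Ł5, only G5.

both

In Ł5: every assignment gives 1 — tautology.
In G5: every assignment gives 1 — tautology.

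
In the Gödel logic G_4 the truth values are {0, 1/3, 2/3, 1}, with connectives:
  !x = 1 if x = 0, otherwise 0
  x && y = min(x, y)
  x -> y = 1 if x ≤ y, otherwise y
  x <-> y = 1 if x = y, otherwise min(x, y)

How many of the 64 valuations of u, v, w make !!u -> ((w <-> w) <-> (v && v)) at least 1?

value 1: 28 assignments (counts)
value 2/3: 12 assignments
value 1/3: 12 assignments
value 0: 12 assignments
So 28 of the 64 assignments meet the threshold.

28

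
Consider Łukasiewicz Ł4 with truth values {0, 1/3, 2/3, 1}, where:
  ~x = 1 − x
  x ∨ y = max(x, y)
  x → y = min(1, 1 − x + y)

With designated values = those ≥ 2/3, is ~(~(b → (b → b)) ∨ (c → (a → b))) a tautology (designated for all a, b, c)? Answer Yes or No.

No

Counterexample: take a = 0, b = 0, c = 0.
b → b = 0 → 0 = 1
b → (b → b) = 0 → 1 = 1
~(b → (b → b)) = ~1 = 0
a → b = 0 → 0 = 1
c → (a → b) = 0 → 1 = 1
~(b → (b → b)) ∨ (c → (a → b)) = 0 ∨ 1 = 1
~(~(b → (b → b)) ∨ (c → (a → b))) = ~1 = 0
This gives 0, which is below 2/3.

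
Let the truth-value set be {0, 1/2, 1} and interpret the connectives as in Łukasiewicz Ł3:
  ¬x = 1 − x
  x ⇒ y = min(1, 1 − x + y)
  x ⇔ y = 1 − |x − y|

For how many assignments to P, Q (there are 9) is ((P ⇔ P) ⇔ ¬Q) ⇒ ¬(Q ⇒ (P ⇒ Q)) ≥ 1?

P = 0, Q = 0 ↦ 0  <
P = 0, Q = 1/2 ↦ 1/2  <
P = 0, Q = 1 ↦ 1  ≥
P = 1/2, Q = 0 ↦ 0  <
P = 1/2, Q = 1/2 ↦ 1/2  <
P = 1/2, Q = 1 ↦ 1  ≥
P = 1, Q = 0 ↦ 0  <
P = 1, Q = 1/2 ↦ 1/2  <
P = 1, Q = 1 ↦ 1  ≥
So 3 of the 9 assignments meet the threshold.

3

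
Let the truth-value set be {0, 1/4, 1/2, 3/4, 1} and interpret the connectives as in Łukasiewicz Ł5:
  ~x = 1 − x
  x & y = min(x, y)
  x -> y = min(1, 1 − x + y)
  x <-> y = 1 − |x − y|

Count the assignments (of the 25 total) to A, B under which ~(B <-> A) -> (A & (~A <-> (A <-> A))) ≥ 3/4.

value 1: 13 assignments (counts)
value 3/4: 4 assignments (counts)
value 1/2: 4 assignments
value 1/4: 2 assignments
value 0: 2 assignments
So 17 of the 25 assignments meet the threshold.

17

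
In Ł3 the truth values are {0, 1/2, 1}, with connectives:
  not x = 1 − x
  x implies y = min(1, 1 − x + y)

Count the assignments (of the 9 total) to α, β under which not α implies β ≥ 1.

6

α = 0, β = 0 ↦ 0  <
α = 0, β = 1/2 ↦ 1/2  <
α = 0, β = 1 ↦ 1  ≥
α = 1/2, β = 0 ↦ 1/2  <
α = 1/2, β = 1/2 ↦ 1  ≥
α = 1/2, β = 1 ↦ 1  ≥
α = 1, β = 0 ↦ 1  ≥
α = 1, β = 1/2 ↦ 1  ≥
α = 1, β = 1 ↦ 1  ≥
So 6 of the 9 assignments meet the threshold.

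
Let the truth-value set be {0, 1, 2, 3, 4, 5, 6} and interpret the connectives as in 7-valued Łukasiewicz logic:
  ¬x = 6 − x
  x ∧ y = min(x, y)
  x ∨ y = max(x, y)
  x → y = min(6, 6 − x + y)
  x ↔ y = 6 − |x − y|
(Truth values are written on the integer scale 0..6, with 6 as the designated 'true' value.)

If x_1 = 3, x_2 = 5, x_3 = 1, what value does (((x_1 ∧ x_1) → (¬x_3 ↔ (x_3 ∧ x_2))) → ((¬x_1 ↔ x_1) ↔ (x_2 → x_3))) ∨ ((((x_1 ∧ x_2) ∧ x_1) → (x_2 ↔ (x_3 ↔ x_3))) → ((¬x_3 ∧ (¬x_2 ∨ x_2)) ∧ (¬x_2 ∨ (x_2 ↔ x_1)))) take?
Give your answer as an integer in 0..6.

4

x_1 ∧ x_1 = 3 ∧ 3 = 3
¬x_3 = ¬1 = 5
x_3 ∧ x_2 = 1 ∧ 5 = 1
¬x_3 ↔ (x_3 ∧ x_2) = 5 ↔ 1 = 2
(x_1 ∧ x_1) → (¬x_3 ↔ (x_3 ∧ x_2)) = 3 → 2 = 5
¬x_1 = ¬3 = 3
¬x_1 ↔ x_1 = 3 ↔ 3 = 6
x_2 → x_3 = 5 → 1 = 2
(¬x_1 ↔ x_1) ↔ (x_2 → x_3) = 6 ↔ 2 = 2
((x_1 ∧ x_1) → (¬x_3 ↔ (x_3 ∧ x_2))) → ((¬x_1 ↔ x_1) ↔ (x_2 → x_3)) = 5 → 2 = 3
x_1 ∧ x_2 = 3 ∧ 5 = 3
(x_1 ∧ x_2) ∧ x_1 = 3 ∧ 3 = 3
x_3 ↔ x_3 = 1 ↔ 1 = 6
x_2 ↔ (x_3 ↔ x_3) = 5 ↔ 6 = 5
((x_1 ∧ x_2) ∧ x_1) → (x_2 ↔ (x_3 ↔ x_3)) = 3 → 5 = 6
¬x_3 = ¬1 = 5
¬x_2 = ¬5 = 1
¬x_2 ∨ x_2 = 1 ∨ 5 = 5
¬x_3 ∧ (¬x_2 ∨ x_2) = 5 ∧ 5 = 5
¬x_2 = ¬5 = 1
x_2 ↔ x_1 = 5 ↔ 3 = 4
¬x_2 ∨ (x_2 ↔ x_1) = 1 ∨ 4 = 4
(¬x_3 ∧ (¬x_2 ∨ x_2)) ∧ (¬x_2 ∨ (x_2 ↔ x_1)) = 5 ∧ 4 = 4
(((x_1 ∧ x_2) ∧ x_1) → (x_2 ↔ (x_3 ↔ x_3))) → ((¬x_3 ∧ (¬x_2 ∨ x_2)) ∧ (¬x_2 ∨ (x_2 ↔ x_1))) = 6 → 4 = 4
(((x_1 ∧ x_1) → (¬x_3 ↔ (x_3 ∧ x_2))) → ((¬x_1 ↔ x_1) ↔ (x_2 → x_3))) ∨ ((((x_1 ∧ x_2) ∧ x_1) → (x_2 ↔ (x_3 ↔ x_3))) → ((¬x_3 ∧ (¬x_2 ∨ x_2)) ∧ (¬x_2 ∨ (x_2 ↔ x_1)))) = 3 ∨ 4 = 4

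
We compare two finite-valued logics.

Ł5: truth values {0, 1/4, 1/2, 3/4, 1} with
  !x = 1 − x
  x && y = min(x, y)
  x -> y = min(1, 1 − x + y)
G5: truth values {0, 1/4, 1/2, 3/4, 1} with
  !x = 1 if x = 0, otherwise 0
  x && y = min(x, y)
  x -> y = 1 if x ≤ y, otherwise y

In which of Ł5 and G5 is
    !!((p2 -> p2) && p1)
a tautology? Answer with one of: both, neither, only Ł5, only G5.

neither

In Ł5: at p1 = 0, p2 = 0 the value is 0 — not a tautology.
In G5: at p1 = 0, p2 = 0 the value is 0 — not a tautology.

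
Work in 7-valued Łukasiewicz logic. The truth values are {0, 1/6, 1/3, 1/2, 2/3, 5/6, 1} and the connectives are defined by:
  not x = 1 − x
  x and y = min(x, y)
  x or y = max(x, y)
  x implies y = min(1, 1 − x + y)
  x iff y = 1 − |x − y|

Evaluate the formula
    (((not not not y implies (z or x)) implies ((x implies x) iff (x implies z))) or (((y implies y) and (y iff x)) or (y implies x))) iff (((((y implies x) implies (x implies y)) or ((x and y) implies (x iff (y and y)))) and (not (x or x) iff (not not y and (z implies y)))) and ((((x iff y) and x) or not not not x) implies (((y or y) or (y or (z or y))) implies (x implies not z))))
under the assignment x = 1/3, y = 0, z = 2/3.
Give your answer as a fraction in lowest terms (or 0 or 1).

not y = not 0 = 1
not not y = not 1 = 0
not not not y = not 0 = 1
z or x = 2/3 or 1/3 = 2/3
not not not y implies (z or x) = 1 implies 2/3 = 2/3
x implies x = 1/3 implies 1/3 = 1
x implies z = 1/3 implies 2/3 = 1
(x implies x) iff (x implies z) = 1 iff 1 = 1
(not not not y implies (z or x)) implies ((x implies x) iff (x implies z)) = 2/3 implies 1 = 1
y implies y = 0 implies 0 = 1
y iff x = 0 iff 1/3 = 2/3
(y implies y) and (y iff x) = 1 and 2/3 = 2/3
y implies x = 0 implies 1/3 = 1
((y implies y) and (y iff x)) or (y implies x) = 2/3 or 1 = 1
((not not not y implies (z or x)) implies ((x implies x) iff (x implies z))) or (((y implies y) and (y iff x)) or (y implies x)) = 1 or 1 = 1
y implies x = 0 implies 1/3 = 1
x implies y = 1/3 implies 0 = 2/3
(y implies x) implies (x implies y) = 1 implies 2/3 = 2/3
x and y = 1/3 and 0 = 0
y and y = 0 and 0 = 0
x iff (y and y) = 1/3 iff 0 = 2/3
(x and y) implies (x iff (y and y)) = 0 implies 2/3 = 1
((y implies x) implies (x implies y)) or ((x and y) implies (x iff (y and y))) = 2/3 or 1 = 1
x or x = 1/3 or 1/3 = 1/3
not (x or x) = not 1/3 = 2/3
not y = not 0 = 1
not not y = not 1 = 0
z implies y = 2/3 implies 0 = 1/3
not not y and (z implies y) = 0 and 1/3 = 0
not (x or x) iff (not not y and (z implies y)) = 2/3 iff 0 = 1/3
(((y implies x) implies (x implies y)) or ((x and y) implies (x iff (y and y)))) and (not (x or x) iff (not not y and (z implies y))) = 1 and 1/3 = 1/3
x iff y = 1/3 iff 0 = 2/3
(x iff y) and x = 2/3 and 1/3 = 1/3
not x = not 1/3 = 2/3
not not x = not 2/3 = 1/3
not not not x = not 1/3 = 2/3
((x iff y) and x) or not not not x = 1/3 or 2/3 = 2/3
y or y = 0 or 0 = 0
z or y = 2/3 or 0 = 2/3
y or (z or y) = 0 or 2/3 = 2/3
(y or y) or (y or (z or y)) = 0 or 2/3 = 2/3
not z = not 2/3 = 1/3
x implies not z = 1/3 implies 1/3 = 1
((y or y) or (y or (z or y))) implies (x implies not z) = 2/3 implies 1 = 1
(((x iff y) and x) or not not not x) implies (((y or y) or (y or (z or y))) implies (x implies not z)) = 2/3 implies 1 = 1
((((y implies x) implies (x implies y)) or ((x and y) implies (x iff (y and y)))) and (not (x or x) iff (not not y and (z implies y)))) and ((((x iff y) and x) or not not not x) implies (((y or y) or (y or (z or y))) implies (x implies not z))) = 1/3 and 1 = 1/3
(((not not not y implies (z or x)) implies ((x implies x) iff (x implies z))) or (((y implies y) and (y iff x)) or (y implies x))) iff (((((y implies x) implies (x implies y)) or ((x and y) implies (x iff (y and y)))) and (not (x or x) iff (not not y and (z implies y)))) and ((((x iff y) and x) or not not not x) implies (((y or y) or (y or (z or y))) implies (x implies not z)))) = 1 iff 1/3 = 1/3

1/3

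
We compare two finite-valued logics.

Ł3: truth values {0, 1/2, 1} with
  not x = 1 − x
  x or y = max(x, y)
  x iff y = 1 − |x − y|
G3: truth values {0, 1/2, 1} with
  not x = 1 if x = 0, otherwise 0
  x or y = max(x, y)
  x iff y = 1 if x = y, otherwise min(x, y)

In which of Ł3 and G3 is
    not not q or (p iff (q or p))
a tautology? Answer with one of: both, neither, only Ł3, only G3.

In Ł3: at p = 0, q = 1/2 the value is 1/2 — not a tautology.
In G3: every assignment gives 1 — tautology.

only G3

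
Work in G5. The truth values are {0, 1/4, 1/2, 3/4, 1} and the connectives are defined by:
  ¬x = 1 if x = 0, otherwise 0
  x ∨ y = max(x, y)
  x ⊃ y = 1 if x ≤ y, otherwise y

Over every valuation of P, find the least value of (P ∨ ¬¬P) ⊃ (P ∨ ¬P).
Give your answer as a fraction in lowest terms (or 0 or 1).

Take P = 1/4:
¬P = ¬1/4 = 0
¬¬P = ¬0 = 1
P ∨ ¬¬P = 1/4 ∨ 1 = 1
¬P = ¬1/4 = 0
P ∨ ¬P = 1/4 ∨ 0 = 1/4
(P ∨ ¬¬P) ⊃ (P ∨ ¬P) = 1 ⊃ 1/4 = 1/4
No assignment yields a value below 1/4, so this is the minimum.

1/4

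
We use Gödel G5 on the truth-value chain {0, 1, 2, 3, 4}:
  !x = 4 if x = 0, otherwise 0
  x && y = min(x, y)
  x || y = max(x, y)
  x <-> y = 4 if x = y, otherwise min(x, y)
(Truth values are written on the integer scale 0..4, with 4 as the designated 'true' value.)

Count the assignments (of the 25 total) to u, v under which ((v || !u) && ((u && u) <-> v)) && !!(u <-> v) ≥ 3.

value 4: 2 assignments (counts)
value 3: 3 assignments (counts)
value 2: 5 assignments
value 1: 7 assignments
value 0: 8 assignments
So 5 of the 25 assignments meet the threshold.

5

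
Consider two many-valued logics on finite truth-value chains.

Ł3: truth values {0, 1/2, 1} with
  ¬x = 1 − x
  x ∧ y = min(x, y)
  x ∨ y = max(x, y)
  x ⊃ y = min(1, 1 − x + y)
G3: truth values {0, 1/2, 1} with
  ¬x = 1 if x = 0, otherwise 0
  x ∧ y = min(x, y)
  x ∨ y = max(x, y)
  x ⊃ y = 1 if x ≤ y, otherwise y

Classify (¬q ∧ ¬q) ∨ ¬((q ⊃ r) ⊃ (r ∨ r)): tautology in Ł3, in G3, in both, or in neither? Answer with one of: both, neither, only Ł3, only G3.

neither

In Ł3: at q = 1/2, r = 0 the value is 1/2 — not a tautology.
In G3: at q = 1/2, r = 0 the value is 0 — not a tautology.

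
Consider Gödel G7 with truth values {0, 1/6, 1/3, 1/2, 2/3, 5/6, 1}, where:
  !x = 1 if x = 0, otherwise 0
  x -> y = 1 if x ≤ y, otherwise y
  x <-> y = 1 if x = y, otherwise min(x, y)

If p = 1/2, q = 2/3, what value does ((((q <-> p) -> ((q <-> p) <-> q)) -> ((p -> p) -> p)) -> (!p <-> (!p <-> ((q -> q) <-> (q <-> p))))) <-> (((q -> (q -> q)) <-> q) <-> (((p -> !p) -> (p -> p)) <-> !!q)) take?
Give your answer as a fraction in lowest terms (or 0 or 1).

q <-> p = 2/3 <-> 1/2 = 1/2
q <-> p = 2/3 <-> 1/2 = 1/2
(q <-> p) <-> q = 1/2 <-> 2/3 = 1/2
(q <-> p) -> ((q <-> p) <-> q) = 1/2 -> 1/2 = 1
p -> p = 1/2 -> 1/2 = 1
(p -> p) -> p = 1 -> 1/2 = 1/2
((q <-> p) -> ((q <-> p) <-> q)) -> ((p -> p) -> p) = 1 -> 1/2 = 1/2
!p = !1/2 = 0
!p = !1/2 = 0
q -> q = 2/3 -> 2/3 = 1
q <-> p = 2/3 <-> 1/2 = 1/2
(q -> q) <-> (q <-> p) = 1 <-> 1/2 = 1/2
!p <-> ((q -> q) <-> (q <-> p)) = 0 <-> 1/2 = 0
!p <-> (!p <-> ((q -> q) <-> (q <-> p))) = 0 <-> 0 = 1
(((q <-> p) -> ((q <-> p) <-> q)) -> ((p -> p) -> p)) -> (!p <-> (!p <-> ((q -> q) <-> (q <-> p)))) = 1/2 -> 1 = 1
q -> q = 2/3 -> 2/3 = 1
q -> (q -> q) = 2/3 -> 1 = 1
(q -> (q -> q)) <-> q = 1 <-> 2/3 = 2/3
!p = !1/2 = 0
p -> !p = 1/2 -> 0 = 0
p -> p = 1/2 -> 1/2 = 1
(p -> !p) -> (p -> p) = 0 -> 1 = 1
!q = !2/3 = 0
!!q = !0 = 1
((p -> !p) -> (p -> p)) <-> !!q = 1 <-> 1 = 1
((q -> (q -> q)) <-> q) <-> (((p -> !p) -> (p -> p)) <-> !!q) = 2/3 <-> 1 = 2/3
((((q <-> p) -> ((q <-> p) <-> q)) -> ((p -> p) -> p)) -> (!p <-> (!p <-> ((q -> q) <-> (q <-> p))))) <-> (((q -> (q -> q)) <-> q) <-> (((p -> !p) -> (p -> p)) <-> !!q)) = 1 <-> 2/3 = 2/3

2/3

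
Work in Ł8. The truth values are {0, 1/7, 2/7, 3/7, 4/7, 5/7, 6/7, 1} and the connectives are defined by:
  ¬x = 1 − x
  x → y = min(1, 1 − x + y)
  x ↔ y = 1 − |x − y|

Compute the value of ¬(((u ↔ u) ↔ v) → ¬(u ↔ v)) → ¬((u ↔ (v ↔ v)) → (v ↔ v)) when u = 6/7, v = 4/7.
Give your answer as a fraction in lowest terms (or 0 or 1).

u ↔ u = 6/7 ↔ 6/7 = 1
(u ↔ u) ↔ v = 1 ↔ 4/7 = 4/7
u ↔ v = 6/7 ↔ 4/7 = 5/7
¬(u ↔ v) = ¬5/7 = 2/7
((u ↔ u) ↔ v) → ¬(u ↔ v) = 4/7 → 2/7 = 5/7
¬(((u ↔ u) ↔ v) → ¬(u ↔ v)) = ¬5/7 = 2/7
v ↔ v = 4/7 ↔ 4/7 = 1
u ↔ (v ↔ v) = 6/7 ↔ 1 = 6/7
v ↔ v = 4/7 ↔ 4/7 = 1
(u ↔ (v ↔ v)) → (v ↔ v) = 6/7 → 1 = 1
¬((u ↔ (v ↔ v)) → (v ↔ v)) = ¬1 = 0
¬(((u ↔ u) ↔ v) → ¬(u ↔ v)) → ¬((u ↔ (v ↔ v)) → (v ↔ v)) = 2/7 → 0 = 5/7

5/7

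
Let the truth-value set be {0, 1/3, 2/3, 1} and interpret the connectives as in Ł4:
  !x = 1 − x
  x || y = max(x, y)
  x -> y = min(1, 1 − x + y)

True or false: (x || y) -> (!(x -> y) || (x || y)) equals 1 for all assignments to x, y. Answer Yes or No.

x = 0, y = 0 ↦ 1
x = 0, y = 1/3 ↦ 1
x = 0, y = 2/3 ↦ 1
x = 0, y = 1 ↦ 1
x = 1/3, y = 0 ↦ 1
x = 1/3, y = 1/3 ↦ 1
x = 1/3, y = 2/3 ↦ 1
x = 1/3, y = 1 ↦ 1
x = 2/3, y = 0 ↦ 1
x = 2/3, y = 1/3 ↦ 1
x = 2/3, y = 2/3 ↦ 1
x = 2/3, y = 1 ↦ 1
x = 1, y = 0 ↦ 1
x = 1, y = 1/3 ↦ 1
x = 1, y = 2/3 ↦ 1
x = 1, y = 1 ↦ 1
Every assignment gives a value ≥ 1.

Yes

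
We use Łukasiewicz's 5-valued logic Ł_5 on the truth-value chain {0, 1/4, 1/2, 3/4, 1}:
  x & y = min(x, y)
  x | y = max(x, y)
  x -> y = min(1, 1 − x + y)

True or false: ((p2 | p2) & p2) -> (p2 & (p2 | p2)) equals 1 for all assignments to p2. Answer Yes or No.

p2 = 0 ↦ 1
p2 = 1/4 ↦ 1
p2 = 1/2 ↦ 1
p2 = 3/4 ↦ 1
p2 = 1 ↦ 1
Every assignment gives a value ≥ 1.

Yes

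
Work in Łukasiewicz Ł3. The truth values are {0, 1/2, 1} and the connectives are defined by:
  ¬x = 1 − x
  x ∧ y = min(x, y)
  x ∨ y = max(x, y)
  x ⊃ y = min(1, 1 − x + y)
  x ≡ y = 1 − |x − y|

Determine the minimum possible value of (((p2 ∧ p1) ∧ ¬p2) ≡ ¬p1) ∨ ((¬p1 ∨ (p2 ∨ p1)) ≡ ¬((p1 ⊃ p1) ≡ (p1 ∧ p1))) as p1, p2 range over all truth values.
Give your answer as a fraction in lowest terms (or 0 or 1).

Take p1 = 1/2, p2 = 1:
p2 ∧ p1 = 1 ∧ 1/2 = 1/2
¬p2 = ¬1 = 0
(p2 ∧ p1) ∧ ¬p2 = 1/2 ∧ 0 = 0
¬p1 = ¬1/2 = 1/2
((p2 ∧ p1) ∧ ¬p2) ≡ ¬p1 = 0 ≡ 1/2 = 1/2
¬p1 = ¬1/2 = 1/2
p2 ∨ p1 = 1 ∨ 1/2 = 1
¬p1 ∨ (p2 ∨ p1) = 1/2 ∨ 1 = 1
p1 ⊃ p1 = 1/2 ⊃ 1/2 = 1
p1 ∧ p1 = 1/2 ∧ 1/2 = 1/2
(p1 ⊃ p1) ≡ (p1 ∧ p1) = 1 ≡ 1/2 = 1/2
¬((p1 ⊃ p1) ≡ (p1 ∧ p1)) = ¬1/2 = 1/2
(¬p1 ∨ (p2 ∨ p1)) ≡ ¬((p1 ⊃ p1) ≡ (p1 ∧ p1)) = 1 ≡ 1/2 = 1/2
(((p2 ∧ p1) ∧ ¬p2) ≡ ¬p1) ∨ ((¬p1 ∨ (p2 ∨ p1)) ≡ ¬((p1 ⊃ p1) ≡ (p1 ∧ p1))) = 1/2 ∨ 1/2 = 1/2
No assignment yields a value below 1/2, so this is the minimum.

1/2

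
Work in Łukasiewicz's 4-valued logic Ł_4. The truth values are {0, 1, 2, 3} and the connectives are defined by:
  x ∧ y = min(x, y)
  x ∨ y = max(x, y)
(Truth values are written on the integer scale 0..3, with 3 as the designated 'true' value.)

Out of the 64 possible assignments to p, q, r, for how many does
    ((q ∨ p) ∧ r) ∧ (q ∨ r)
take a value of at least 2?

24

value 3: 7 assignments (counts)
value 2: 17 assignments (counts)
value 1: 21 assignments
value 0: 19 assignments
So 24 of the 64 assignments meet the threshold.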